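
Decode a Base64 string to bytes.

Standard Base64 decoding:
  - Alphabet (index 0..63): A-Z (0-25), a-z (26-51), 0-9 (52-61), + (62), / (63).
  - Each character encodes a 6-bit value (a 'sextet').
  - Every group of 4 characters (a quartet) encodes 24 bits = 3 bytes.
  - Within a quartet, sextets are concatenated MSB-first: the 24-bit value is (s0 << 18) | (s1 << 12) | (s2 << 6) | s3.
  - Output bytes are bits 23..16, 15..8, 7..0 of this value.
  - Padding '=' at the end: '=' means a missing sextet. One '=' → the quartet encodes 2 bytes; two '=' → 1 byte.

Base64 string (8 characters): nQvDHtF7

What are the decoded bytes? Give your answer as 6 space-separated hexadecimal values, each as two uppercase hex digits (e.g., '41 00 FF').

Answer: 9D 0B C3 1E D1 7B

Derivation:
After char 0 ('n'=39): chars_in_quartet=1 acc=0x27 bytes_emitted=0
After char 1 ('Q'=16): chars_in_quartet=2 acc=0x9D0 bytes_emitted=0
After char 2 ('v'=47): chars_in_quartet=3 acc=0x2742F bytes_emitted=0
After char 3 ('D'=3): chars_in_quartet=4 acc=0x9D0BC3 -> emit 9D 0B C3, reset; bytes_emitted=3
After char 4 ('H'=7): chars_in_quartet=1 acc=0x7 bytes_emitted=3
After char 5 ('t'=45): chars_in_quartet=2 acc=0x1ED bytes_emitted=3
After char 6 ('F'=5): chars_in_quartet=3 acc=0x7B45 bytes_emitted=3
After char 7 ('7'=59): chars_in_quartet=4 acc=0x1ED17B -> emit 1E D1 7B, reset; bytes_emitted=6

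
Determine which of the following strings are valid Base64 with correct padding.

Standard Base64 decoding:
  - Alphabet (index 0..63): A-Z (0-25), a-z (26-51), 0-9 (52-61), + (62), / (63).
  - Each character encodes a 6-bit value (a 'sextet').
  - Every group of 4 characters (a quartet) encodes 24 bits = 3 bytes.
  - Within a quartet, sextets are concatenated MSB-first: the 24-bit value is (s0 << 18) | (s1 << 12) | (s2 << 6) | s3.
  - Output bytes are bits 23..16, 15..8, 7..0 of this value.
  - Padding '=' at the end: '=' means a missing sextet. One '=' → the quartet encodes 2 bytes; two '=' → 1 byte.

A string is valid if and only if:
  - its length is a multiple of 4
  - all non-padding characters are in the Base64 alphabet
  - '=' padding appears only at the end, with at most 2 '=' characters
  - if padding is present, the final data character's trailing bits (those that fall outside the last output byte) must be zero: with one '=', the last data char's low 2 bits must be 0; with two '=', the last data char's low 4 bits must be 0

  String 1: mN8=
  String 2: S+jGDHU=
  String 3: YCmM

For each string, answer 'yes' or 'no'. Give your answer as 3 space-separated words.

Answer: yes yes yes

Derivation:
String 1: 'mN8=' → valid
String 2: 'S+jGDHU=' → valid
String 3: 'YCmM' → valid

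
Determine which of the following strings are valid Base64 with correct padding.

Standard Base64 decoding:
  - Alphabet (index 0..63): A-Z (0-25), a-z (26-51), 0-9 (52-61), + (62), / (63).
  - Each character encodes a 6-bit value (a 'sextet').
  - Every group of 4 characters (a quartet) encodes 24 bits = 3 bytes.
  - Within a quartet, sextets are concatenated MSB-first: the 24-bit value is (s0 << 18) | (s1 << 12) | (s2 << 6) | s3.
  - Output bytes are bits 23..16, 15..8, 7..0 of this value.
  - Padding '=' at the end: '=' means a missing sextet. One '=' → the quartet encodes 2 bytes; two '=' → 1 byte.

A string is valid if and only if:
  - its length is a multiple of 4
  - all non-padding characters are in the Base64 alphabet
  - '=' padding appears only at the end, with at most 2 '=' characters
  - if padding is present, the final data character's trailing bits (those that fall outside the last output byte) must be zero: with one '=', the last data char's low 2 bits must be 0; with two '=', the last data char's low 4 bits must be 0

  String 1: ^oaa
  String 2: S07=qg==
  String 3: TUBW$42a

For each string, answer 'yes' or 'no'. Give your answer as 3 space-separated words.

String 1: '^oaa' → invalid (bad char(s): ['^'])
String 2: 'S07=qg==' → invalid (bad char(s): ['=']; '=' in middle)
String 3: 'TUBW$42a' → invalid (bad char(s): ['$'])

Answer: no no no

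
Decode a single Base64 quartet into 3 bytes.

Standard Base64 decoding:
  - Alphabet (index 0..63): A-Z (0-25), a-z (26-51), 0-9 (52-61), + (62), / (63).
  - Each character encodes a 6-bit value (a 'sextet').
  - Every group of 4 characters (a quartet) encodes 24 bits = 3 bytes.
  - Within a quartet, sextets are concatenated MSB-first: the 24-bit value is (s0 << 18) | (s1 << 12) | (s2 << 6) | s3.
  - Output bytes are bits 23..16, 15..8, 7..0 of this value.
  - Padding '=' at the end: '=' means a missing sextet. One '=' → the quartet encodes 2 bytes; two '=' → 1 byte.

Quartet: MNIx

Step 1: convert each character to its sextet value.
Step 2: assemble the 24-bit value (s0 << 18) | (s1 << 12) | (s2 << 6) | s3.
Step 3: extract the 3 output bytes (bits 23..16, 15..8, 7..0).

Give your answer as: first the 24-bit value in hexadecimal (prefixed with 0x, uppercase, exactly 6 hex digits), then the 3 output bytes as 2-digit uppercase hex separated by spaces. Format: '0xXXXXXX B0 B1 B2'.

Sextets: M=12, N=13, I=8, x=49
24-bit: (12<<18) | (13<<12) | (8<<6) | 49
      = 0x300000 | 0x00D000 | 0x000200 | 0x000031
      = 0x30D231
Bytes: (v>>16)&0xFF=30, (v>>8)&0xFF=D2, v&0xFF=31

Answer: 0x30D231 30 D2 31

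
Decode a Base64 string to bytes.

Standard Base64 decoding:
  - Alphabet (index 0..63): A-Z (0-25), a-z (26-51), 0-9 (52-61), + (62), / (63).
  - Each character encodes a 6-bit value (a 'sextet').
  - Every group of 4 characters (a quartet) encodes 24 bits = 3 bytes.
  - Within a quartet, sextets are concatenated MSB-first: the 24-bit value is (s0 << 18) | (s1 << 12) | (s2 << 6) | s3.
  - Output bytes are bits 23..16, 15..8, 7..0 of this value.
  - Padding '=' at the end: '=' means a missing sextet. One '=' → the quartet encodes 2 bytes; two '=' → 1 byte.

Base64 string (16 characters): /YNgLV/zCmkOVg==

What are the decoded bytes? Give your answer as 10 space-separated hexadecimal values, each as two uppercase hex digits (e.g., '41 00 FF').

After char 0 ('/'=63): chars_in_quartet=1 acc=0x3F bytes_emitted=0
After char 1 ('Y'=24): chars_in_quartet=2 acc=0xFD8 bytes_emitted=0
After char 2 ('N'=13): chars_in_quartet=3 acc=0x3F60D bytes_emitted=0
After char 3 ('g'=32): chars_in_quartet=4 acc=0xFD8360 -> emit FD 83 60, reset; bytes_emitted=3
After char 4 ('L'=11): chars_in_quartet=1 acc=0xB bytes_emitted=3
After char 5 ('V'=21): chars_in_quartet=2 acc=0x2D5 bytes_emitted=3
After char 6 ('/'=63): chars_in_quartet=3 acc=0xB57F bytes_emitted=3
After char 7 ('z'=51): chars_in_quartet=4 acc=0x2D5FF3 -> emit 2D 5F F3, reset; bytes_emitted=6
After char 8 ('C'=2): chars_in_quartet=1 acc=0x2 bytes_emitted=6
After char 9 ('m'=38): chars_in_quartet=2 acc=0xA6 bytes_emitted=6
After char 10 ('k'=36): chars_in_quartet=3 acc=0x29A4 bytes_emitted=6
After char 11 ('O'=14): chars_in_quartet=4 acc=0xA690E -> emit 0A 69 0E, reset; bytes_emitted=9
After char 12 ('V'=21): chars_in_quartet=1 acc=0x15 bytes_emitted=9
After char 13 ('g'=32): chars_in_quartet=2 acc=0x560 bytes_emitted=9
Padding '==': partial quartet acc=0x560 -> emit 56; bytes_emitted=10

Answer: FD 83 60 2D 5F F3 0A 69 0E 56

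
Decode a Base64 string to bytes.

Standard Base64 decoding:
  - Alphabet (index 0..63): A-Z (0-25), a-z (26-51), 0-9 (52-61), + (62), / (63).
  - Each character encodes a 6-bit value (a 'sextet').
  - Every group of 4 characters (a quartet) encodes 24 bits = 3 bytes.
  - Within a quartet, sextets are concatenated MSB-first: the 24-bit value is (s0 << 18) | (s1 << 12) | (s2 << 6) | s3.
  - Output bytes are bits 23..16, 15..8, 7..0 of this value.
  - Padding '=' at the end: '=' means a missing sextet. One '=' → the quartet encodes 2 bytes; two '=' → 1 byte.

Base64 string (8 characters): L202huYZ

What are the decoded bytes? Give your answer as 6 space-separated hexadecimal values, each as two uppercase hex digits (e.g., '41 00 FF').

Answer: 2F 6D 36 86 E6 19

Derivation:
After char 0 ('L'=11): chars_in_quartet=1 acc=0xB bytes_emitted=0
After char 1 ('2'=54): chars_in_quartet=2 acc=0x2F6 bytes_emitted=0
After char 2 ('0'=52): chars_in_quartet=3 acc=0xBDB4 bytes_emitted=0
After char 3 ('2'=54): chars_in_quartet=4 acc=0x2F6D36 -> emit 2F 6D 36, reset; bytes_emitted=3
After char 4 ('h'=33): chars_in_quartet=1 acc=0x21 bytes_emitted=3
After char 5 ('u'=46): chars_in_quartet=2 acc=0x86E bytes_emitted=3
After char 6 ('Y'=24): chars_in_quartet=3 acc=0x21B98 bytes_emitted=3
After char 7 ('Z'=25): chars_in_quartet=4 acc=0x86E619 -> emit 86 E6 19, reset; bytes_emitted=6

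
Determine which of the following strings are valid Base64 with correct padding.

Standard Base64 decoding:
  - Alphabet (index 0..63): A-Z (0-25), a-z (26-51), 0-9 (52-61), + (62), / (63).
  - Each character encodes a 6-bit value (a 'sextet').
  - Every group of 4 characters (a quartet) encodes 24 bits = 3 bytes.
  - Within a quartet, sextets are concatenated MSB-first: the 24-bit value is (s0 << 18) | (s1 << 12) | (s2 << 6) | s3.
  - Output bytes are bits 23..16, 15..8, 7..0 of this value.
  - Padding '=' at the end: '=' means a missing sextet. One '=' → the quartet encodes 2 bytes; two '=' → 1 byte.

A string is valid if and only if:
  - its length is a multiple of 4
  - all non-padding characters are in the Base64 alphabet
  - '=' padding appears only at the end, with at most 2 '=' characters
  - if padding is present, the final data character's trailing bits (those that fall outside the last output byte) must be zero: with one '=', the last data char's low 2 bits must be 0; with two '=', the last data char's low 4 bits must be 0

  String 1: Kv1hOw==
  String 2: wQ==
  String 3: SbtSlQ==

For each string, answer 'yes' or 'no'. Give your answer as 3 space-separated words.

Answer: yes yes yes

Derivation:
String 1: 'Kv1hOw==' → valid
String 2: 'wQ==' → valid
String 3: 'SbtSlQ==' → valid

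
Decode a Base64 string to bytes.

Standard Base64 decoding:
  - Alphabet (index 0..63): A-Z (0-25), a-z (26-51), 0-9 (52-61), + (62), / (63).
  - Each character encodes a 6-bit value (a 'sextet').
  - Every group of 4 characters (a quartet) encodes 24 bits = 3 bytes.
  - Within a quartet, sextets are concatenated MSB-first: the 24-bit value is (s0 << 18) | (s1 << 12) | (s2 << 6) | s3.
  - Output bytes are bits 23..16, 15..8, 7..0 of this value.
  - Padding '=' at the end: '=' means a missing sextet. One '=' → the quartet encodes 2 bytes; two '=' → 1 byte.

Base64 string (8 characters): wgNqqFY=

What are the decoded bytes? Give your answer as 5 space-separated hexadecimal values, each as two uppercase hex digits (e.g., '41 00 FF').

After char 0 ('w'=48): chars_in_quartet=1 acc=0x30 bytes_emitted=0
After char 1 ('g'=32): chars_in_quartet=2 acc=0xC20 bytes_emitted=0
After char 2 ('N'=13): chars_in_quartet=3 acc=0x3080D bytes_emitted=0
After char 3 ('q'=42): chars_in_quartet=4 acc=0xC2036A -> emit C2 03 6A, reset; bytes_emitted=3
After char 4 ('q'=42): chars_in_quartet=1 acc=0x2A bytes_emitted=3
After char 5 ('F'=5): chars_in_quartet=2 acc=0xA85 bytes_emitted=3
After char 6 ('Y'=24): chars_in_quartet=3 acc=0x2A158 bytes_emitted=3
Padding '=': partial quartet acc=0x2A158 -> emit A8 56; bytes_emitted=5

Answer: C2 03 6A A8 56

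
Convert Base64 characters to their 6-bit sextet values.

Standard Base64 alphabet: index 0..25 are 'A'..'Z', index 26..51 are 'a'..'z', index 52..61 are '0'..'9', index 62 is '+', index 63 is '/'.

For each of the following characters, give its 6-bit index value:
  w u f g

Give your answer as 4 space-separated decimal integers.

'w': a..z range, 26 + ord('w') − ord('a') = 48
'u': a..z range, 26 + ord('u') − ord('a') = 46
'f': a..z range, 26 + ord('f') − ord('a') = 31
'g': a..z range, 26 + ord('g') − ord('a') = 32

Answer: 48 46 31 32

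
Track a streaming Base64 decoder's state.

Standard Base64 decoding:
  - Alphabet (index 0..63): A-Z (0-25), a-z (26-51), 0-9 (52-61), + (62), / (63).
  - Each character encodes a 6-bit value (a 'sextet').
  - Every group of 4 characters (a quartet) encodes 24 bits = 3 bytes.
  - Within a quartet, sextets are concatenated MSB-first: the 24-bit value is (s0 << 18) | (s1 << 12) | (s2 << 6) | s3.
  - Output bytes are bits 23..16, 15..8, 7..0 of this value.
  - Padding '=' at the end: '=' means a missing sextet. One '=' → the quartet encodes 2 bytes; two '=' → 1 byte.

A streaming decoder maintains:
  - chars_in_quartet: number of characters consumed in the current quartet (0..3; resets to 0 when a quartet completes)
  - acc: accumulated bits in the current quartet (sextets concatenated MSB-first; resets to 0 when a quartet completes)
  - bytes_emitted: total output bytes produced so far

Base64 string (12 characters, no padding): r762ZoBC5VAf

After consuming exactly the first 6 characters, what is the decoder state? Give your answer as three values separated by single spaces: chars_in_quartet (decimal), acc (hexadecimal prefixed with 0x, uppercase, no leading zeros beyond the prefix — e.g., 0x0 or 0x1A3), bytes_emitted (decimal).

Answer: 2 0x668 3

Derivation:
After char 0 ('r'=43): chars_in_quartet=1 acc=0x2B bytes_emitted=0
After char 1 ('7'=59): chars_in_quartet=2 acc=0xAFB bytes_emitted=0
After char 2 ('6'=58): chars_in_quartet=3 acc=0x2BEFA bytes_emitted=0
After char 3 ('2'=54): chars_in_quartet=4 acc=0xAFBEB6 -> emit AF BE B6, reset; bytes_emitted=3
After char 4 ('Z'=25): chars_in_quartet=1 acc=0x19 bytes_emitted=3
After char 5 ('o'=40): chars_in_quartet=2 acc=0x668 bytes_emitted=3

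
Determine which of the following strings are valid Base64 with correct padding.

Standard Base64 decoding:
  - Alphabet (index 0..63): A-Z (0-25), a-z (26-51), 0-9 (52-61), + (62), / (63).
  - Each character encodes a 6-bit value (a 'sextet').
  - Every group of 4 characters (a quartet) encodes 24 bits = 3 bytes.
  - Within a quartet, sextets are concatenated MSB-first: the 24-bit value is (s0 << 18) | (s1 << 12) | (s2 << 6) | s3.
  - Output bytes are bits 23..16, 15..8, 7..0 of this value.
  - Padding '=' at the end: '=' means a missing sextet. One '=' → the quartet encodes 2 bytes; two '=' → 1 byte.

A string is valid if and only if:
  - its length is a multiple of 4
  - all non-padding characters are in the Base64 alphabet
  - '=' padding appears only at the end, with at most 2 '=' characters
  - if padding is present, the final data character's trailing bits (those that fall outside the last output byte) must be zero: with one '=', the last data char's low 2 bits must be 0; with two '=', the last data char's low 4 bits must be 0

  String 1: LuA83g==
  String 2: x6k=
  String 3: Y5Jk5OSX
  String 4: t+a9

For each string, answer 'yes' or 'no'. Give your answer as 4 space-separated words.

Answer: yes yes yes yes

Derivation:
String 1: 'LuA83g==' → valid
String 2: 'x6k=' → valid
String 3: 'Y5Jk5OSX' → valid
String 4: 't+a9' → valid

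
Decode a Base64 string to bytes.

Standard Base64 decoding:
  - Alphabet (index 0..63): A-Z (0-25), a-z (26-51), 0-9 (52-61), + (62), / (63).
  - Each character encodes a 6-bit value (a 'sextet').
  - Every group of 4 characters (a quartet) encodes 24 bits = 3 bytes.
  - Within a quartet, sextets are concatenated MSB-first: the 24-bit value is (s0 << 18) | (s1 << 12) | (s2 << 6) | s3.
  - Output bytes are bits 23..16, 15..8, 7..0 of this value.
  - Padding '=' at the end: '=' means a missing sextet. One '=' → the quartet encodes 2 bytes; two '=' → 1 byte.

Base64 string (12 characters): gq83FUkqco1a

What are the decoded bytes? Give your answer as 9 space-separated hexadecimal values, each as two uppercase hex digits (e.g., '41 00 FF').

After char 0 ('g'=32): chars_in_quartet=1 acc=0x20 bytes_emitted=0
After char 1 ('q'=42): chars_in_quartet=2 acc=0x82A bytes_emitted=0
After char 2 ('8'=60): chars_in_quartet=3 acc=0x20ABC bytes_emitted=0
After char 3 ('3'=55): chars_in_quartet=4 acc=0x82AF37 -> emit 82 AF 37, reset; bytes_emitted=3
After char 4 ('F'=5): chars_in_quartet=1 acc=0x5 bytes_emitted=3
After char 5 ('U'=20): chars_in_quartet=2 acc=0x154 bytes_emitted=3
After char 6 ('k'=36): chars_in_quartet=3 acc=0x5524 bytes_emitted=3
After char 7 ('q'=42): chars_in_quartet=4 acc=0x15492A -> emit 15 49 2A, reset; bytes_emitted=6
After char 8 ('c'=28): chars_in_quartet=1 acc=0x1C bytes_emitted=6
After char 9 ('o'=40): chars_in_quartet=2 acc=0x728 bytes_emitted=6
After char 10 ('1'=53): chars_in_quartet=3 acc=0x1CA35 bytes_emitted=6
After char 11 ('a'=26): chars_in_quartet=4 acc=0x728D5A -> emit 72 8D 5A, reset; bytes_emitted=9

Answer: 82 AF 37 15 49 2A 72 8D 5A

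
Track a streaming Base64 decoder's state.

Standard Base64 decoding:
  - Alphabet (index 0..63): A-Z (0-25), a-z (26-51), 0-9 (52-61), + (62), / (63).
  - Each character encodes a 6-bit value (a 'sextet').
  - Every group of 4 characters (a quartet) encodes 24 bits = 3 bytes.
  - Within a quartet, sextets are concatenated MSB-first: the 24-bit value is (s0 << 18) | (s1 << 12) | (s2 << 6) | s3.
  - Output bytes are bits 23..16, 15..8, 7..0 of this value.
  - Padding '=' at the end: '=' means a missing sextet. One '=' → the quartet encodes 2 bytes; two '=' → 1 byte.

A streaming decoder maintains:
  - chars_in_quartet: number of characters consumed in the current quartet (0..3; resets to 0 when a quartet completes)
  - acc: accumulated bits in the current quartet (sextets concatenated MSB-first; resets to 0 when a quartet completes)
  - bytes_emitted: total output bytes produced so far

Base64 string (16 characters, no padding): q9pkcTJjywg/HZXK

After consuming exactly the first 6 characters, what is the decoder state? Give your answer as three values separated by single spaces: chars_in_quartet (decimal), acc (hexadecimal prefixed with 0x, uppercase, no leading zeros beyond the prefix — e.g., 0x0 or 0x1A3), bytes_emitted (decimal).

Answer: 2 0x713 3

Derivation:
After char 0 ('q'=42): chars_in_quartet=1 acc=0x2A bytes_emitted=0
After char 1 ('9'=61): chars_in_quartet=2 acc=0xABD bytes_emitted=0
After char 2 ('p'=41): chars_in_quartet=3 acc=0x2AF69 bytes_emitted=0
After char 3 ('k'=36): chars_in_quartet=4 acc=0xABDA64 -> emit AB DA 64, reset; bytes_emitted=3
After char 4 ('c'=28): chars_in_quartet=1 acc=0x1C bytes_emitted=3
After char 5 ('T'=19): chars_in_quartet=2 acc=0x713 bytes_emitted=3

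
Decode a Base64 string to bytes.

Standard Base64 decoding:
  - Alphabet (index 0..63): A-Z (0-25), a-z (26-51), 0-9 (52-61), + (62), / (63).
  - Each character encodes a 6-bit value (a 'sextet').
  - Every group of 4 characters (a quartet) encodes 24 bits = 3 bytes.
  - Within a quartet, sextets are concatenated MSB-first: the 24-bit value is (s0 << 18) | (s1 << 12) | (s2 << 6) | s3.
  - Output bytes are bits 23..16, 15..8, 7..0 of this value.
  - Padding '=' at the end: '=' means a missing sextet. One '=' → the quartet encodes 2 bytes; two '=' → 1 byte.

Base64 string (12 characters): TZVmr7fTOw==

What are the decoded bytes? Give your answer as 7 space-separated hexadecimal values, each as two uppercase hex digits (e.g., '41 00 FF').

After char 0 ('T'=19): chars_in_quartet=1 acc=0x13 bytes_emitted=0
After char 1 ('Z'=25): chars_in_quartet=2 acc=0x4D9 bytes_emitted=0
After char 2 ('V'=21): chars_in_quartet=3 acc=0x13655 bytes_emitted=0
After char 3 ('m'=38): chars_in_quartet=4 acc=0x4D9566 -> emit 4D 95 66, reset; bytes_emitted=3
After char 4 ('r'=43): chars_in_quartet=1 acc=0x2B bytes_emitted=3
After char 5 ('7'=59): chars_in_quartet=2 acc=0xAFB bytes_emitted=3
After char 6 ('f'=31): chars_in_quartet=3 acc=0x2BEDF bytes_emitted=3
After char 7 ('T'=19): chars_in_quartet=4 acc=0xAFB7D3 -> emit AF B7 D3, reset; bytes_emitted=6
After char 8 ('O'=14): chars_in_quartet=1 acc=0xE bytes_emitted=6
After char 9 ('w'=48): chars_in_quartet=2 acc=0x3B0 bytes_emitted=6
Padding '==': partial quartet acc=0x3B0 -> emit 3B; bytes_emitted=7

Answer: 4D 95 66 AF B7 D3 3B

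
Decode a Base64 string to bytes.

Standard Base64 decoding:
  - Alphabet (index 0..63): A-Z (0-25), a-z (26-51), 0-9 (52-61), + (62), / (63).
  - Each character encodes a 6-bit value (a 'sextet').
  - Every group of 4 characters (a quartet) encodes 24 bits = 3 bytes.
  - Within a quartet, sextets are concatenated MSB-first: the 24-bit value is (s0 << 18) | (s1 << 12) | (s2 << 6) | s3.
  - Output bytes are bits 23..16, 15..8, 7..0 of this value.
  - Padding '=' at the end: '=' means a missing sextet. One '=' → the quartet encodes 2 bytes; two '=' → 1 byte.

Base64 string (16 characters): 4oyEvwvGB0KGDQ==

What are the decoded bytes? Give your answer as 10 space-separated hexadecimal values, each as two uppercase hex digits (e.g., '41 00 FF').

Answer: E2 8C 84 BF 0B C6 07 42 86 0D

Derivation:
After char 0 ('4'=56): chars_in_quartet=1 acc=0x38 bytes_emitted=0
After char 1 ('o'=40): chars_in_quartet=2 acc=0xE28 bytes_emitted=0
After char 2 ('y'=50): chars_in_quartet=3 acc=0x38A32 bytes_emitted=0
After char 3 ('E'=4): chars_in_quartet=4 acc=0xE28C84 -> emit E2 8C 84, reset; bytes_emitted=3
After char 4 ('v'=47): chars_in_quartet=1 acc=0x2F bytes_emitted=3
After char 5 ('w'=48): chars_in_quartet=2 acc=0xBF0 bytes_emitted=3
After char 6 ('v'=47): chars_in_quartet=3 acc=0x2FC2F bytes_emitted=3
After char 7 ('G'=6): chars_in_quartet=4 acc=0xBF0BC6 -> emit BF 0B C6, reset; bytes_emitted=6
After char 8 ('B'=1): chars_in_quartet=1 acc=0x1 bytes_emitted=6
After char 9 ('0'=52): chars_in_quartet=2 acc=0x74 bytes_emitted=6
After char 10 ('K'=10): chars_in_quartet=3 acc=0x1D0A bytes_emitted=6
After char 11 ('G'=6): chars_in_quartet=4 acc=0x74286 -> emit 07 42 86, reset; bytes_emitted=9
After char 12 ('D'=3): chars_in_quartet=1 acc=0x3 bytes_emitted=9
After char 13 ('Q'=16): chars_in_quartet=2 acc=0xD0 bytes_emitted=9
Padding '==': partial quartet acc=0xD0 -> emit 0D; bytes_emitted=10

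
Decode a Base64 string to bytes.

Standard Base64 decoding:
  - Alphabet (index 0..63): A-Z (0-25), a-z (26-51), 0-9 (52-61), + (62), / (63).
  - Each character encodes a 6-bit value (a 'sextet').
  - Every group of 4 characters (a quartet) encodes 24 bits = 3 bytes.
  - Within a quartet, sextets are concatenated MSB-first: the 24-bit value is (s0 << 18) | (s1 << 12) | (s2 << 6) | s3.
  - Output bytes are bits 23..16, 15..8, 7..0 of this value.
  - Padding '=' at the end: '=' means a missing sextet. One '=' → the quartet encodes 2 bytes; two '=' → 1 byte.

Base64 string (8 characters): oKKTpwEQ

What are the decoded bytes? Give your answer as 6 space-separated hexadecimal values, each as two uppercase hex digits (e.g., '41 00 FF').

After char 0 ('o'=40): chars_in_quartet=1 acc=0x28 bytes_emitted=0
After char 1 ('K'=10): chars_in_quartet=2 acc=0xA0A bytes_emitted=0
After char 2 ('K'=10): chars_in_quartet=3 acc=0x2828A bytes_emitted=0
After char 3 ('T'=19): chars_in_quartet=4 acc=0xA0A293 -> emit A0 A2 93, reset; bytes_emitted=3
After char 4 ('p'=41): chars_in_quartet=1 acc=0x29 bytes_emitted=3
After char 5 ('w'=48): chars_in_quartet=2 acc=0xA70 bytes_emitted=3
After char 6 ('E'=4): chars_in_quartet=3 acc=0x29C04 bytes_emitted=3
After char 7 ('Q'=16): chars_in_quartet=4 acc=0xA70110 -> emit A7 01 10, reset; bytes_emitted=6

Answer: A0 A2 93 A7 01 10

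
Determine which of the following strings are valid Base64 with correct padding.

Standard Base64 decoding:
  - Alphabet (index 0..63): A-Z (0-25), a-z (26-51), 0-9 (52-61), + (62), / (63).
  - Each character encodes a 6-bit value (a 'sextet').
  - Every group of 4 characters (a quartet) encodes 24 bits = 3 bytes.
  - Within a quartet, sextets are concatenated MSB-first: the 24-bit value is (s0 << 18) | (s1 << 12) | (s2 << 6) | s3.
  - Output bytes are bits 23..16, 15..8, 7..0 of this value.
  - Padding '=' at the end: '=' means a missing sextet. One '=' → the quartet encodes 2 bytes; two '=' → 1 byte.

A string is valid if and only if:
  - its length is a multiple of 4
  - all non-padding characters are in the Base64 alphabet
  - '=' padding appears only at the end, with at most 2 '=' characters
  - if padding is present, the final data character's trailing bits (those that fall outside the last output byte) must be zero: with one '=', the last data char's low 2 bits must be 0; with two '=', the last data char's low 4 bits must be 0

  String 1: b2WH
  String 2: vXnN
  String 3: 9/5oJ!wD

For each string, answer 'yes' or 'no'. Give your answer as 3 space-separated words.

Answer: yes yes no

Derivation:
String 1: 'b2WH' → valid
String 2: 'vXnN' → valid
String 3: '9/5oJ!wD' → invalid (bad char(s): ['!'])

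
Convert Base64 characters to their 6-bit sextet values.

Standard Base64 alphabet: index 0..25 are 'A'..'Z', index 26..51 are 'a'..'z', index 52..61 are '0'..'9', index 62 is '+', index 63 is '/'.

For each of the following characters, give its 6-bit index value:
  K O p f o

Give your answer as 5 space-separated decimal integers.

'K': A..Z range, ord('K') − ord('A') = 10
'O': A..Z range, ord('O') − ord('A') = 14
'p': a..z range, 26 + ord('p') − ord('a') = 41
'f': a..z range, 26 + ord('f') − ord('a') = 31
'o': a..z range, 26 + ord('o') − ord('a') = 40

Answer: 10 14 41 31 40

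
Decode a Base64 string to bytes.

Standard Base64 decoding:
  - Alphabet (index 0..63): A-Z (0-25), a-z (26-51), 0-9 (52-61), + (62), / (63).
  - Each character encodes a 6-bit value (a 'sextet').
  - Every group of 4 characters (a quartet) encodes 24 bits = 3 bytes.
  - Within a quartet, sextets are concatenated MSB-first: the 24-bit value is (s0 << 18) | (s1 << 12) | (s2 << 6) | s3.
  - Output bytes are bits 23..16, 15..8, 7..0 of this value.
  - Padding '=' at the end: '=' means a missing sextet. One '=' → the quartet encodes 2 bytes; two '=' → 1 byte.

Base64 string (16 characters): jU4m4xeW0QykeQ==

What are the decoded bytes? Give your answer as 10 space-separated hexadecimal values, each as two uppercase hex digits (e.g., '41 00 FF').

Answer: 8D 4E 26 E3 17 96 D1 0C A4 79

Derivation:
After char 0 ('j'=35): chars_in_quartet=1 acc=0x23 bytes_emitted=0
After char 1 ('U'=20): chars_in_quartet=2 acc=0x8D4 bytes_emitted=0
After char 2 ('4'=56): chars_in_quartet=3 acc=0x23538 bytes_emitted=0
After char 3 ('m'=38): chars_in_quartet=4 acc=0x8D4E26 -> emit 8D 4E 26, reset; bytes_emitted=3
After char 4 ('4'=56): chars_in_quartet=1 acc=0x38 bytes_emitted=3
After char 5 ('x'=49): chars_in_quartet=2 acc=0xE31 bytes_emitted=3
After char 6 ('e'=30): chars_in_quartet=3 acc=0x38C5E bytes_emitted=3
After char 7 ('W'=22): chars_in_quartet=4 acc=0xE31796 -> emit E3 17 96, reset; bytes_emitted=6
After char 8 ('0'=52): chars_in_quartet=1 acc=0x34 bytes_emitted=6
After char 9 ('Q'=16): chars_in_quartet=2 acc=0xD10 bytes_emitted=6
After char 10 ('y'=50): chars_in_quartet=3 acc=0x34432 bytes_emitted=6
After char 11 ('k'=36): chars_in_quartet=4 acc=0xD10CA4 -> emit D1 0C A4, reset; bytes_emitted=9
After char 12 ('e'=30): chars_in_quartet=1 acc=0x1E bytes_emitted=9
After char 13 ('Q'=16): chars_in_quartet=2 acc=0x790 bytes_emitted=9
Padding '==': partial quartet acc=0x790 -> emit 79; bytes_emitted=10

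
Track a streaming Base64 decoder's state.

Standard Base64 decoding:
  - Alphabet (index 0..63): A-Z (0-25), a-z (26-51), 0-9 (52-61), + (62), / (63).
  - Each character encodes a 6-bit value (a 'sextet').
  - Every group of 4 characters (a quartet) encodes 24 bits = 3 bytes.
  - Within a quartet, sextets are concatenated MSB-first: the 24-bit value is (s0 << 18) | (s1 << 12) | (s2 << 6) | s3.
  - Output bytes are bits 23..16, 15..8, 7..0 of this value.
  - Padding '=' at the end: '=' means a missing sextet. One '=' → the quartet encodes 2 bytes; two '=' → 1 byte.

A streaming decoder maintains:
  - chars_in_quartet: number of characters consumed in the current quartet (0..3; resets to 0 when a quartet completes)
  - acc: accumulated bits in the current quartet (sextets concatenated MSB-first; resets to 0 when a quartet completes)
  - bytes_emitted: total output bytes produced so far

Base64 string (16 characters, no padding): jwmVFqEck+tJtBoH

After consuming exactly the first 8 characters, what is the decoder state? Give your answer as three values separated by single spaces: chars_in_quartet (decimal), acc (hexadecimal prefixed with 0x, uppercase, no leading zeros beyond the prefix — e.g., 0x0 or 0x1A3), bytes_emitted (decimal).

Answer: 0 0x0 6

Derivation:
After char 0 ('j'=35): chars_in_quartet=1 acc=0x23 bytes_emitted=0
After char 1 ('w'=48): chars_in_quartet=2 acc=0x8F0 bytes_emitted=0
After char 2 ('m'=38): chars_in_quartet=3 acc=0x23C26 bytes_emitted=0
After char 3 ('V'=21): chars_in_quartet=4 acc=0x8F0995 -> emit 8F 09 95, reset; bytes_emitted=3
After char 4 ('F'=5): chars_in_quartet=1 acc=0x5 bytes_emitted=3
After char 5 ('q'=42): chars_in_quartet=2 acc=0x16A bytes_emitted=3
After char 6 ('E'=4): chars_in_quartet=3 acc=0x5A84 bytes_emitted=3
After char 7 ('c'=28): chars_in_quartet=4 acc=0x16A11C -> emit 16 A1 1C, reset; bytes_emitted=6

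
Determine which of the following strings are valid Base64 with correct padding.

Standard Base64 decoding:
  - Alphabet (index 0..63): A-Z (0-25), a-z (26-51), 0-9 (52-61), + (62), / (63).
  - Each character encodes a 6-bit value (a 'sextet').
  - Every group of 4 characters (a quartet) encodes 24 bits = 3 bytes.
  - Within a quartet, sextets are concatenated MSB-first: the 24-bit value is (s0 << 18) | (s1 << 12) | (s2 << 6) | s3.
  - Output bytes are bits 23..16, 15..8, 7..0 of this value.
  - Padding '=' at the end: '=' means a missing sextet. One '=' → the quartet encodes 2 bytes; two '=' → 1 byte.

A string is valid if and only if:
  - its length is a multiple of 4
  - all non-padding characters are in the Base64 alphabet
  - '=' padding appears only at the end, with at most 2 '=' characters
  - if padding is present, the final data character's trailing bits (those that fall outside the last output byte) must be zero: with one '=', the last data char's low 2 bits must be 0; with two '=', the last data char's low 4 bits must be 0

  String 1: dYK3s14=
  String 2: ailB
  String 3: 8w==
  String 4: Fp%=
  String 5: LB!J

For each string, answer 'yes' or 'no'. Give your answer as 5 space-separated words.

String 1: 'dYK3s14=' → valid
String 2: 'ailB' → valid
String 3: '8w==' → valid
String 4: 'Fp%=' → invalid (bad char(s): ['%'])
String 5: 'LB!J' → invalid (bad char(s): ['!'])

Answer: yes yes yes no no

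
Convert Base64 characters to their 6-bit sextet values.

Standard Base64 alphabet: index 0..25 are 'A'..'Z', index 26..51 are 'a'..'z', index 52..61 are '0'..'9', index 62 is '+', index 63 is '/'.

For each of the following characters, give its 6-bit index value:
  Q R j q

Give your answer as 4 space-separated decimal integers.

'Q': A..Z range, ord('Q') − ord('A') = 16
'R': A..Z range, ord('R') − ord('A') = 17
'j': a..z range, 26 + ord('j') − ord('a') = 35
'q': a..z range, 26 + ord('q') − ord('a') = 42

Answer: 16 17 35 42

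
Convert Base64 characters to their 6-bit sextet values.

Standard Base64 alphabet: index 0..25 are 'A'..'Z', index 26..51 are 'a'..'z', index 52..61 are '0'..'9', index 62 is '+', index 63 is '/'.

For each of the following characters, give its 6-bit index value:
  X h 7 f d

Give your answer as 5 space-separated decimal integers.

'X': A..Z range, ord('X') − ord('A') = 23
'h': a..z range, 26 + ord('h') − ord('a') = 33
'7': 0..9 range, 52 + ord('7') − ord('0') = 59
'f': a..z range, 26 + ord('f') − ord('a') = 31
'd': a..z range, 26 + ord('d') − ord('a') = 29

Answer: 23 33 59 31 29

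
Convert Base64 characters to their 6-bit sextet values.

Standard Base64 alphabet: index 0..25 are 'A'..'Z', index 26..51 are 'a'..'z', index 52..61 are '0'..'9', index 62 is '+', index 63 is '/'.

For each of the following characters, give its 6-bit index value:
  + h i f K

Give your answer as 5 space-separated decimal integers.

'+': index 62
'h': a..z range, 26 + ord('h') − ord('a') = 33
'i': a..z range, 26 + ord('i') − ord('a') = 34
'f': a..z range, 26 + ord('f') − ord('a') = 31
'K': A..Z range, ord('K') − ord('A') = 10

Answer: 62 33 34 31 10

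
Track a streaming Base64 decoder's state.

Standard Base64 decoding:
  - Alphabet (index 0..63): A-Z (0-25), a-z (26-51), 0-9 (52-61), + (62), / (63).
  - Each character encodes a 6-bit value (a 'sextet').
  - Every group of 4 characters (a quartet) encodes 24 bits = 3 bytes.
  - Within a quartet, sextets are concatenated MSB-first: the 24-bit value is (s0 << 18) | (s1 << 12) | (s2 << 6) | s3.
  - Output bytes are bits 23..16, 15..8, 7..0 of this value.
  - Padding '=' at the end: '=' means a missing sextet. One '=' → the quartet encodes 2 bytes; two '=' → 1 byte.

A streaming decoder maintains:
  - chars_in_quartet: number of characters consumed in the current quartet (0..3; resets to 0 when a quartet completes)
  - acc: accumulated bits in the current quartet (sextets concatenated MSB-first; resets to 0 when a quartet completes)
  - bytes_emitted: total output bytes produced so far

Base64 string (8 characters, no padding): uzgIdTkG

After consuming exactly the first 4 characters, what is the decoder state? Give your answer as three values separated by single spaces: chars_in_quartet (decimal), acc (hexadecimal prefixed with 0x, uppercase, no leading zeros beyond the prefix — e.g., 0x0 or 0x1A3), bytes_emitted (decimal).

Answer: 0 0x0 3

Derivation:
After char 0 ('u'=46): chars_in_quartet=1 acc=0x2E bytes_emitted=0
After char 1 ('z'=51): chars_in_quartet=2 acc=0xBB3 bytes_emitted=0
After char 2 ('g'=32): chars_in_quartet=3 acc=0x2ECE0 bytes_emitted=0
After char 3 ('I'=8): chars_in_quartet=4 acc=0xBB3808 -> emit BB 38 08, reset; bytes_emitted=3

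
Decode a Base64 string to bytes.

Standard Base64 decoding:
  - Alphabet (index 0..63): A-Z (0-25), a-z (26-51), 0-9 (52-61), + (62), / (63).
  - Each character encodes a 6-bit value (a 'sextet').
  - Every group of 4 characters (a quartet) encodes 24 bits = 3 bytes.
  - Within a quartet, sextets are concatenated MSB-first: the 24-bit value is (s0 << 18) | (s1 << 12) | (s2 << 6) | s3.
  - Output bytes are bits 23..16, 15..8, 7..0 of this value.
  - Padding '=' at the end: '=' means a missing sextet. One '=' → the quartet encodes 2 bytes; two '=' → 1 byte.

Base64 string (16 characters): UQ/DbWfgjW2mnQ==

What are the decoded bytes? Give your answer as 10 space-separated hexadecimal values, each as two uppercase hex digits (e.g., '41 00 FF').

Answer: 51 0F C3 6D 67 E0 8D 6D A6 9D

Derivation:
After char 0 ('U'=20): chars_in_quartet=1 acc=0x14 bytes_emitted=0
After char 1 ('Q'=16): chars_in_quartet=2 acc=0x510 bytes_emitted=0
After char 2 ('/'=63): chars_in_quartet=3 acc=0x1443F bytes_emitted=0
After char 3 ('D'=3): chars_in_quartet=4 acc=0x510FC3 -> emit 51 0F C3, reset; bytes_emitted=3
After char 4 ('b'=27): chars_in_quartet=1 acc=0x1B bytes_emitted=3
After char 5 ('W'=22): chars_in_quartet=2 acc=0x6D6 bytes_emitted=3
After char 6 ('f'=31): chars_in_quartet=3 acc=0x1B59F bytes_emitted=3
After char 7 ('g'=32): chars_in_quartet=4 acc=0x6D67E0 -> emit 6D 67 E0, reset; bytes_emitted=6
After char 8 ('j'=35): chars_in_quartet=1 acc=0x23 bytes_emitted=6
After char 9 ('W'=22): chars_in_quartet=2 acc=0x8D6 bytes_emitted=6
After char 10 ('2'=54): chars_in_quartet=3 acc=0x235B6 bytes_emitted=6
After char 11 ('m'=38): chars_in_quartet=4 acc=0x8D6DA6 -> emit 8D 6D A6, reset; bytes_emitted=9
After char 12 ('n'=39): chars_in_quartet=1 acc=0x27 bytes_emitted=9
After char 13 ('Q'=16): chars_in_quartet=2 acc=0x9D0 bytes_emitted=9
Padding '==': partial quartet acc=0x9D0 -> emit 9D; bytes_emitted=10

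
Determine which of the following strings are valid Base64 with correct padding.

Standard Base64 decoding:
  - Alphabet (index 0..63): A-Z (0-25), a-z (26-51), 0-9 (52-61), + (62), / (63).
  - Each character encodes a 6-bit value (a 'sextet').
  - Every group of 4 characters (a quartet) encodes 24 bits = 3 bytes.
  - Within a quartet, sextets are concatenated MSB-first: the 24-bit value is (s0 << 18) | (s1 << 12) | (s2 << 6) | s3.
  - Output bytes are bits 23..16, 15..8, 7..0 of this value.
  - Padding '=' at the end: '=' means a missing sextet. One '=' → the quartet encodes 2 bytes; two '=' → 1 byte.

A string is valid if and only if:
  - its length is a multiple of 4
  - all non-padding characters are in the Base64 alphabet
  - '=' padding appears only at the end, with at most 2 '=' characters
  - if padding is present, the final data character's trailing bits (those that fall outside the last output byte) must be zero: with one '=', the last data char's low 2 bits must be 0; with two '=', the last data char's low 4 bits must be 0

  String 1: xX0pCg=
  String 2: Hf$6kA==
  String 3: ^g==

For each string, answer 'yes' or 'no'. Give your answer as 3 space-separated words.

String 1: 'xX0pCg=' → invalid (len=7 not mult of 4)
String 2: 'Hf$6kA==' → invalid (bad char(s): ['$'])
String 3: '^g==' → invalid (bad char(s): ['^'])

Answer: no no no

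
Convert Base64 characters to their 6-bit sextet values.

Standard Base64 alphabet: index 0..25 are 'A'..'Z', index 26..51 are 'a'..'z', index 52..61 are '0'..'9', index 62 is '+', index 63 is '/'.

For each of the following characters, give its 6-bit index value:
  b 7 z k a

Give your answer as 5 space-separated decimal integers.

Answer: 27 59 51 36 26

Derivation:
'b': a..z range, 26 + ord('b') − ord('a') = 27
'7': 0..9 range, 52 + ord('7') − ord('0') = 59
'z': a..z range, 26 + ord('z') − ord('a') = 51
'k': a..z range, 26 + ord('k') − ord('a') = 36
'a': a..z range, 26 + ord('a') − ord('a') = 26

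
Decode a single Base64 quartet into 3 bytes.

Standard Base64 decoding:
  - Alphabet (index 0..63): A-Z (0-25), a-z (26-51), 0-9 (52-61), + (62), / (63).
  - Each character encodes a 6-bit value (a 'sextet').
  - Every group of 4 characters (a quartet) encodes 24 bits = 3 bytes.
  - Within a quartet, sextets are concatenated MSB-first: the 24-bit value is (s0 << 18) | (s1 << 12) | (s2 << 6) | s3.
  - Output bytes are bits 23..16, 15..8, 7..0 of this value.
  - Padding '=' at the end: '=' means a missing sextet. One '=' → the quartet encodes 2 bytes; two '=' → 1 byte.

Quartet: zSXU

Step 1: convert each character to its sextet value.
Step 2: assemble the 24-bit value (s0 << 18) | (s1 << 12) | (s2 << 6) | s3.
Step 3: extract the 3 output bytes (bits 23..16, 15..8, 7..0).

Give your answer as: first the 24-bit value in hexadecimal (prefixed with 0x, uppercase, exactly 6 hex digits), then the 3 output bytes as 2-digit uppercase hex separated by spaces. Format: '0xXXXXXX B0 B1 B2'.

Answer: 0xCD25D4 CD 25 D4

Derivation:
Sextets: z=51, S=18, X=23, U=20
24-bit: (51<<18) | (18<<12) | (23<<6) | 20
      = 0xCC0000 | 0x012000 | 0x0005C0 | 0x000014
      = 0xCD25D4
Bytes: (v>>16)&0xFF=CD, (v>>8)&0xFF=25, v&0xFF=D4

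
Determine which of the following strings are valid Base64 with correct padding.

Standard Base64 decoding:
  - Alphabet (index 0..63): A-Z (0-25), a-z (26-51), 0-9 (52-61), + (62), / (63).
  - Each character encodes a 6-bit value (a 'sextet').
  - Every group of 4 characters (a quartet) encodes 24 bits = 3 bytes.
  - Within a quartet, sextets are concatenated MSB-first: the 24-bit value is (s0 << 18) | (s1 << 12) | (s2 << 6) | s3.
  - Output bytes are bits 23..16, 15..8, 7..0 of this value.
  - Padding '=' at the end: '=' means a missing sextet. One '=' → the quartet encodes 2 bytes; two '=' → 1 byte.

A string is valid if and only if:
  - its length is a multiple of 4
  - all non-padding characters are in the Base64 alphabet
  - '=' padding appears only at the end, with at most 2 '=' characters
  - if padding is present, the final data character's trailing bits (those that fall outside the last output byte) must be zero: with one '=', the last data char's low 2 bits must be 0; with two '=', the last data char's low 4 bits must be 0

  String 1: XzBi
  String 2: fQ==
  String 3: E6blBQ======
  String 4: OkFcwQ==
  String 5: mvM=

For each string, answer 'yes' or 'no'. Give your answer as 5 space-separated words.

Answer: yes yes no yes yes

Derivation:
String 1: 'XzBi' → valid
String 2: 'fQ==' → valid
String 3: 'E6blBQ======' → invalid (6 pad chars (max 2))
String 4: 'OkFcwQ==' → valid
String 5: 'mvM=' → valid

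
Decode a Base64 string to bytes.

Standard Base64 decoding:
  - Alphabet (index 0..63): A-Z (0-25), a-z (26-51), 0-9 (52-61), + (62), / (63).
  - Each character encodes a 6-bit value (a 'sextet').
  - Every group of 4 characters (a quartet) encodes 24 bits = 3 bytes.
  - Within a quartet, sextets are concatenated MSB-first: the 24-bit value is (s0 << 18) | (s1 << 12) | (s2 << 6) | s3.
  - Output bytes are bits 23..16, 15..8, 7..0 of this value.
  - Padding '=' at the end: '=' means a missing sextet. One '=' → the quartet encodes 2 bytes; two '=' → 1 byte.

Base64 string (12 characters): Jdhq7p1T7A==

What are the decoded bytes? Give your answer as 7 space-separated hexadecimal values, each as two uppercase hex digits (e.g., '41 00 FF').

Answer: 25 D8 6A EE 9D 53 EC

Derivation:
After char 0 ('J'=9): chars_in_quartet=1 acc=0x9 bytes_emitted=0
After char 1 ('d'=29): chars_in_quartet=2 acc=0x25D bytes_emitted=0
After char 2 ('h'=33): chars_in_quartet=3 acc=0x9761 bytes_emitted=0
After char 3 ('q'=42): chars_in_quartet=4 acc=0x25D86A -> emit 25 D8 6A, reset; bytes_emitted=3
After char 4 ('7'=59): chars_in_quartet=1 acc=0x3B bytes_emitted=3
After char 5 ('p'=41): chars_in_quartet=2 acc=0xEE9 bytes_emitted=3
After char 6 ('1'=53): chars_in_quartet=3 acc=0x3BA75 bytes_emitted=3
After char 7 ('T'=19): chars_in_quartet=4 acc=0xEE9D53 -> emit EE 9D 53, reset; bytes_emitted=6
After char 8 ('7'=59): chars_in_quartet=1 acc=0x3B bytes_emitted=6
After char 9 ('A'=0): chars_in_quartet=2 acc=0xEC0 bytes_emitted=6
Padding '==': partial quartet acc=0xEC0 -> emit EC; bytes_emitted=7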